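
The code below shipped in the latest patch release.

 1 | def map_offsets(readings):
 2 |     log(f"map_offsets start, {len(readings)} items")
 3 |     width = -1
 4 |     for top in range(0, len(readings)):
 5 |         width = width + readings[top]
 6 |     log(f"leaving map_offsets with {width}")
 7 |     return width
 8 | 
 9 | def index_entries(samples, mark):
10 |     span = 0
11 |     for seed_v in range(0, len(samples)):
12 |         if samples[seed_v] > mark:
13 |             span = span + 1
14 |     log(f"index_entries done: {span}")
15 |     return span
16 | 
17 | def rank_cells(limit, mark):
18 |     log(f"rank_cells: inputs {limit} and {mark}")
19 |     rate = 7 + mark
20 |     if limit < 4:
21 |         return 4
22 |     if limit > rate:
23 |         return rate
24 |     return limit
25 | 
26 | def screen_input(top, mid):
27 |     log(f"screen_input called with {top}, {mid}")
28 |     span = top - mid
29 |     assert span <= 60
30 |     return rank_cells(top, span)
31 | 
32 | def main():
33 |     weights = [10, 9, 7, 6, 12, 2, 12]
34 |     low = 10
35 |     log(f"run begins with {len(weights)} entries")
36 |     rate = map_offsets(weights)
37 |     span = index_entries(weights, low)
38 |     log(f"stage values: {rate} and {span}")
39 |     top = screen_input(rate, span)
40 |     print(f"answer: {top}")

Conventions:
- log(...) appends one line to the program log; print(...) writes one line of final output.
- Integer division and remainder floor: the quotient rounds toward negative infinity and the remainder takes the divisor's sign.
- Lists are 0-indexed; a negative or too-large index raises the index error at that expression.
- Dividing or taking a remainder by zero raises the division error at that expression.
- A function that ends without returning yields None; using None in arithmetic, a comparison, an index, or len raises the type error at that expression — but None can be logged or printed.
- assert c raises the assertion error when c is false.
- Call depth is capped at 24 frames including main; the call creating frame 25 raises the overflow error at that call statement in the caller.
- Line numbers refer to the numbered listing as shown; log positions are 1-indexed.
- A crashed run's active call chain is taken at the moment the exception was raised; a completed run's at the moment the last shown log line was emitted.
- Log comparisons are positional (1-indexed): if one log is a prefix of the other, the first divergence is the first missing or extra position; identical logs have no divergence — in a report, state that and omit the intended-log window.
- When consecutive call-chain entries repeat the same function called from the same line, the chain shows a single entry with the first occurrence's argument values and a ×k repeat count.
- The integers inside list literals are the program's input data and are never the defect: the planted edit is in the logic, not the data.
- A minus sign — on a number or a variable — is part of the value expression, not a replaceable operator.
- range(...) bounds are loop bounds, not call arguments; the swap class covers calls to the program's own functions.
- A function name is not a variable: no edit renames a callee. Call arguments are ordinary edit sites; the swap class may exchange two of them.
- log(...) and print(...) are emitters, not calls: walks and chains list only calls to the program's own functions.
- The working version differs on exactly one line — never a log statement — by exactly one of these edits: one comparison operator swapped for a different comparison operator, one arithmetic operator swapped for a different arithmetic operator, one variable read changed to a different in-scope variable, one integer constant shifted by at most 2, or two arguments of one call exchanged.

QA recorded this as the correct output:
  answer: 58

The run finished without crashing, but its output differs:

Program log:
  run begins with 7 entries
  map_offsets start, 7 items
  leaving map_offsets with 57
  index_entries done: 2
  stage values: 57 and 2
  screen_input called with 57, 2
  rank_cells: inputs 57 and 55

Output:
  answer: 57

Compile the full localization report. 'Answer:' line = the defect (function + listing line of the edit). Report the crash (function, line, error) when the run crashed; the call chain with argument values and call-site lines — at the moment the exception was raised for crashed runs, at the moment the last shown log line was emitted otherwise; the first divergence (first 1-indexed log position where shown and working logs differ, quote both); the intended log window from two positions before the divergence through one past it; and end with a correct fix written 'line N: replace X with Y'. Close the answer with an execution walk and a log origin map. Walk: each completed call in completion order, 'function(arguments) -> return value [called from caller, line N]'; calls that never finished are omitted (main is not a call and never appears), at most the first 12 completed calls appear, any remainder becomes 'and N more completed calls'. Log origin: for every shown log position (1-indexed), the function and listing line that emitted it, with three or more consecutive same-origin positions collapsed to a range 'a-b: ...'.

Answer: the defect is in map_offsets at line 3.
Key observation: The earliest visible damage is log position 3 — 'leaving map_offsets with 57' rather than the intended 'leaving map_offsets with 58'.
Call chain: main -> screen_input(57, 2) (called at line 39) -> rank_cells(57, 55) (called at line 30).
First divergence: position 3; shown 'leaving map_offsets with 57' vs intended 'leaving map_offsets with 58'.
Intended log window:
  1: run begins with 7 entries
  2: map_offsets start, 7 items
  3: leaving map_offsets with 58
  4: index_entries done: 2
Execution walk:
  map_offsets([10, 9, 7, 6, 12, 2, 12]) -> 57  [called from main, line 36]
  index_entries([10, 9, 7, 6, 12, 2, 12], 10) -> 2  [called from main, line 37]
  rank_cells(57, 55) -> 57  [called from screen_input, line 30]
  screen_input(57, 2) -> 57  [called from main, line 39]
Log line origins:
  1: from main, line 35
  2: from map_offsets, line 2
  3: from map_offsets, line 6
  4: from index_entries, line 14
  5: from main, line 38
  6: from screen_input, line 27
  7: from rank_cells, line 18
A correct fix: line 3: replace `-1` with `0`.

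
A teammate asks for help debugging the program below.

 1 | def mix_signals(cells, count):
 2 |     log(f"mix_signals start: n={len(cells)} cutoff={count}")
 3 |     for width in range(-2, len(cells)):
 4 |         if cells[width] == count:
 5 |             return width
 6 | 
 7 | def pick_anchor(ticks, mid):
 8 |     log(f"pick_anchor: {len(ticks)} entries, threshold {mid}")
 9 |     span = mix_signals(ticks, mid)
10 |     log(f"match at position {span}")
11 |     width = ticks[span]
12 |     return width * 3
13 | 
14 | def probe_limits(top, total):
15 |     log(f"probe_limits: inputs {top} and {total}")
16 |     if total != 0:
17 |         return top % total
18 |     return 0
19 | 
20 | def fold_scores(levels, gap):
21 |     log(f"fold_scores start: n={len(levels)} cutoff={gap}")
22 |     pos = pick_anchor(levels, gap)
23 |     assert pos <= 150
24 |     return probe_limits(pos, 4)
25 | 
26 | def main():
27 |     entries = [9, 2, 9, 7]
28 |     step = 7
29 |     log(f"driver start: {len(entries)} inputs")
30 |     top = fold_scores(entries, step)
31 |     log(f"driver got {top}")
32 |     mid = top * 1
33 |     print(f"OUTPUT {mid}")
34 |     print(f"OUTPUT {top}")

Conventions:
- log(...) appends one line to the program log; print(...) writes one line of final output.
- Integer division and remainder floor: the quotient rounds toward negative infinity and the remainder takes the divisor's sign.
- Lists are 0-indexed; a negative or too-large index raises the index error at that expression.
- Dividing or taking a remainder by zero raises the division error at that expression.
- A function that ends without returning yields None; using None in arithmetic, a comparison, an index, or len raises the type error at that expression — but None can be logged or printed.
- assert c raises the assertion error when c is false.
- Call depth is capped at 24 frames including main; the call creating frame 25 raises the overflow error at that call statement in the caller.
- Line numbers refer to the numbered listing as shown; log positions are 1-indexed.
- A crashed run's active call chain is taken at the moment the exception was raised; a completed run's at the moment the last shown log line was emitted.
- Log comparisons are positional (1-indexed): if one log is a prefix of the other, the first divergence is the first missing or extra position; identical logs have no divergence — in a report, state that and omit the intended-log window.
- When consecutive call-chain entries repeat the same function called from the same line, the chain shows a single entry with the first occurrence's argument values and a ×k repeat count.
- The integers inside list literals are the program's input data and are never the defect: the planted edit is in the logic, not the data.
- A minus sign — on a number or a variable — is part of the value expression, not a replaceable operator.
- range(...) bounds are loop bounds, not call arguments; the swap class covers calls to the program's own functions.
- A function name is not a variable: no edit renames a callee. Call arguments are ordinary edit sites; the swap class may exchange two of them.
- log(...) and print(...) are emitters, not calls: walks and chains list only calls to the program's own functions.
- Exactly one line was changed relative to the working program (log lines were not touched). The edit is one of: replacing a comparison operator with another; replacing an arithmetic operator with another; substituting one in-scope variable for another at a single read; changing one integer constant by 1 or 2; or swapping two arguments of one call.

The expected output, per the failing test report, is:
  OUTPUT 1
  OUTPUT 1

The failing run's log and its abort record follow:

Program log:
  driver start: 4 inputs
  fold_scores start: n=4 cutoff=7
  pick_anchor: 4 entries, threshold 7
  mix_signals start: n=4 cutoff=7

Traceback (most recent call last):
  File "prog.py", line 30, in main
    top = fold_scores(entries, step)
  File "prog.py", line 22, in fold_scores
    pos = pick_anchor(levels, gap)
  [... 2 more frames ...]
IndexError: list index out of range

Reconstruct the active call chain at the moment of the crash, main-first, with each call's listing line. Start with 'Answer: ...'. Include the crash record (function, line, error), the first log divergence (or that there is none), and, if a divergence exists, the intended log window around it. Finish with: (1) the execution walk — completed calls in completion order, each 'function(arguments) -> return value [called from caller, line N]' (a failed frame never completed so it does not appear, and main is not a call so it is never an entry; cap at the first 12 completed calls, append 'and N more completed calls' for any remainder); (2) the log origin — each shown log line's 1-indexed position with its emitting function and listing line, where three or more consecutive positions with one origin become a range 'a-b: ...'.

Answer: main -> fold_scores (called at line 30) -> pick_anchor (called at line 22) -> mix_signals (called at line 9).
Key observation: A complete run would log 'match at position 3' next, but this one stopped at 4 lines.
Crash: mix_signals, line 4, IndexError.
First divergence: position 5; the shown log stops at 4 lines while the working version next logs 'match at position 3'.
Intended log window:
  3: pick_anchor: 4 entries, threshold 7
  4: mix_signals start: n=4 cutoff=7
  5: match at position 3
  6: probe_limits: inputs 21 and 4
Execution walk:
  (no call completed)
Log origins:
  1: from main, line 29
  2: from fold_scores, line 21
  3: from pick_anchor, line 8
  4: from mix_signals, line 2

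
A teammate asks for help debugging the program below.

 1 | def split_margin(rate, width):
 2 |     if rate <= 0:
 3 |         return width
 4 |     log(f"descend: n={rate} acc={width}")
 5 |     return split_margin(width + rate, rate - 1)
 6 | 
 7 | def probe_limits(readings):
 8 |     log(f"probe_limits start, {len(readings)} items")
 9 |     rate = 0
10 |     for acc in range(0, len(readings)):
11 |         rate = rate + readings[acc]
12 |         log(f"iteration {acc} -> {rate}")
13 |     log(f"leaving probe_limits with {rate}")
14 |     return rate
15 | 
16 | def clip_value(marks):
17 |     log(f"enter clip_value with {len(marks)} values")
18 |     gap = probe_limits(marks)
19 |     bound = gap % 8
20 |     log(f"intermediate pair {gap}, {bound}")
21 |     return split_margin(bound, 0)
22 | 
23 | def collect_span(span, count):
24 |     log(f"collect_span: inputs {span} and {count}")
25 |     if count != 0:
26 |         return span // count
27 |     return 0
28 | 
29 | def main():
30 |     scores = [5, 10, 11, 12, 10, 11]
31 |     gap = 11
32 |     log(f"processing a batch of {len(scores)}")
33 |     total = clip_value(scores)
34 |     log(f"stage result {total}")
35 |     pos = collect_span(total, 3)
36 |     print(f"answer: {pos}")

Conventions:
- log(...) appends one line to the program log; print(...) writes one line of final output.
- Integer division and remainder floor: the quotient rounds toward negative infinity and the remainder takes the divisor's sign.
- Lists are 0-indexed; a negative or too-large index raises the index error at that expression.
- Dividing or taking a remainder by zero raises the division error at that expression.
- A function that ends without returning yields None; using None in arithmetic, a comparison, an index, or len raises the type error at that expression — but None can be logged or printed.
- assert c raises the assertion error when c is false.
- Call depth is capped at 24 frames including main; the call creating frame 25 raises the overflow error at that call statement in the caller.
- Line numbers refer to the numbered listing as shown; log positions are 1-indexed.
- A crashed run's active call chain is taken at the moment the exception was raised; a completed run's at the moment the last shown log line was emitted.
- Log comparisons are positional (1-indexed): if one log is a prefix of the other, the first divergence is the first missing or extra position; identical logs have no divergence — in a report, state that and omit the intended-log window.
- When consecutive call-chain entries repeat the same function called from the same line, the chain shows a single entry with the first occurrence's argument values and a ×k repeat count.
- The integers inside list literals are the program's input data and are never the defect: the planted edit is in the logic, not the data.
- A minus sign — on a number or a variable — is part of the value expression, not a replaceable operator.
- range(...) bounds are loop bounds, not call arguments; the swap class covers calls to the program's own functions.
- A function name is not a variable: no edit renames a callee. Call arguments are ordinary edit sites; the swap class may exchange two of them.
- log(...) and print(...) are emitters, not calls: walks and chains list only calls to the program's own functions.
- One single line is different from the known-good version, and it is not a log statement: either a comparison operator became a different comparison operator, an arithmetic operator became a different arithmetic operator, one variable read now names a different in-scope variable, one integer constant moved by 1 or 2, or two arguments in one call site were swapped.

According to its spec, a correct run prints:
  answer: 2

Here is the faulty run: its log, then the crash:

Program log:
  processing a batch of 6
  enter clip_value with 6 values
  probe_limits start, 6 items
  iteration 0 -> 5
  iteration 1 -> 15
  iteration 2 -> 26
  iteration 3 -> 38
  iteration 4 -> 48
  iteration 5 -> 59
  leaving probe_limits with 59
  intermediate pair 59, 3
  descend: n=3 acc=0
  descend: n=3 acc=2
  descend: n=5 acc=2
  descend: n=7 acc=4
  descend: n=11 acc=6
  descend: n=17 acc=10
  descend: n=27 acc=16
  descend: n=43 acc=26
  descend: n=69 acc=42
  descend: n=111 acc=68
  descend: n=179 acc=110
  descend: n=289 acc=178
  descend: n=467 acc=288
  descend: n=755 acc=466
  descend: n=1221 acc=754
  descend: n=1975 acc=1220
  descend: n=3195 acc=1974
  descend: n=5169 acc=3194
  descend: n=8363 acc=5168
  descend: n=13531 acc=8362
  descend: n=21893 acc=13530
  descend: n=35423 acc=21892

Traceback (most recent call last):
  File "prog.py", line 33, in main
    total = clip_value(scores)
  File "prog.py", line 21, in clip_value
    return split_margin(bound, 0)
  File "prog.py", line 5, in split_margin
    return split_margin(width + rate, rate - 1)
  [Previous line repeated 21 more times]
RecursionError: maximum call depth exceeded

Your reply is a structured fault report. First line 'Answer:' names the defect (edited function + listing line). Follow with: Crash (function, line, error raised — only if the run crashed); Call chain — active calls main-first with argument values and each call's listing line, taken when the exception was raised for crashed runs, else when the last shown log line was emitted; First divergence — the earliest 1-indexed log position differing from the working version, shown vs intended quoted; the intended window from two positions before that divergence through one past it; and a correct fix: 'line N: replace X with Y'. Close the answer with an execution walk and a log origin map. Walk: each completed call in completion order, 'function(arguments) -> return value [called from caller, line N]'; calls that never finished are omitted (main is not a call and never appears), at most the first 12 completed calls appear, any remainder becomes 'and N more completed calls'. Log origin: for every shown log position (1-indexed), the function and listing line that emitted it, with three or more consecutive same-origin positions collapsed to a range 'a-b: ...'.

Answer: the defect is in split_margin at line 5.
Core observation: The earliest visible damage is log position 13 — 'descend: n=3 acc=2' rather than the intended 'descend: n=2 acc=3'.
Crash: split_margin, line 5, RecursionError.
Call chain: main -> clip_value([5, 10, 11, 12, 10, 11]) (called at line 33) -> split_margin(3, 0) (called at line 21) -> split_margin(3, 2) (called at line 5) ×21.
First divergence: at position 13 the run shows 'descend: n=3 acc=2' where the working version logs 'descend: n=2 acc=3'.
Intended log window:
  11: intermediate pair 59, 3
  12: descend: n=3 acc=0
  13: descend: n=2 acc=3
  14: descend: n=1 acc=5
Execution walk:
  probe_limits([5, 10, 11, 12, 10, 11]) -> 59  [called from clip_value, line 18]
Log origins:
  1: emitted by main (line 32)
  2: emitted by clip_value (line 17)
  3: emitted by probe_limits (line 8)
  4-9: emitted by probe_limits (line 12)
  10: emitted by probe_limits (line 13)
  11: emitted by clip_value (line 20)
  12-33: emitted by split_margin (line 4)
A correct fix: line 5: replace `split_margin(width + rate, rate - 1)` with `split_margin(rate - 1, width + rate)`.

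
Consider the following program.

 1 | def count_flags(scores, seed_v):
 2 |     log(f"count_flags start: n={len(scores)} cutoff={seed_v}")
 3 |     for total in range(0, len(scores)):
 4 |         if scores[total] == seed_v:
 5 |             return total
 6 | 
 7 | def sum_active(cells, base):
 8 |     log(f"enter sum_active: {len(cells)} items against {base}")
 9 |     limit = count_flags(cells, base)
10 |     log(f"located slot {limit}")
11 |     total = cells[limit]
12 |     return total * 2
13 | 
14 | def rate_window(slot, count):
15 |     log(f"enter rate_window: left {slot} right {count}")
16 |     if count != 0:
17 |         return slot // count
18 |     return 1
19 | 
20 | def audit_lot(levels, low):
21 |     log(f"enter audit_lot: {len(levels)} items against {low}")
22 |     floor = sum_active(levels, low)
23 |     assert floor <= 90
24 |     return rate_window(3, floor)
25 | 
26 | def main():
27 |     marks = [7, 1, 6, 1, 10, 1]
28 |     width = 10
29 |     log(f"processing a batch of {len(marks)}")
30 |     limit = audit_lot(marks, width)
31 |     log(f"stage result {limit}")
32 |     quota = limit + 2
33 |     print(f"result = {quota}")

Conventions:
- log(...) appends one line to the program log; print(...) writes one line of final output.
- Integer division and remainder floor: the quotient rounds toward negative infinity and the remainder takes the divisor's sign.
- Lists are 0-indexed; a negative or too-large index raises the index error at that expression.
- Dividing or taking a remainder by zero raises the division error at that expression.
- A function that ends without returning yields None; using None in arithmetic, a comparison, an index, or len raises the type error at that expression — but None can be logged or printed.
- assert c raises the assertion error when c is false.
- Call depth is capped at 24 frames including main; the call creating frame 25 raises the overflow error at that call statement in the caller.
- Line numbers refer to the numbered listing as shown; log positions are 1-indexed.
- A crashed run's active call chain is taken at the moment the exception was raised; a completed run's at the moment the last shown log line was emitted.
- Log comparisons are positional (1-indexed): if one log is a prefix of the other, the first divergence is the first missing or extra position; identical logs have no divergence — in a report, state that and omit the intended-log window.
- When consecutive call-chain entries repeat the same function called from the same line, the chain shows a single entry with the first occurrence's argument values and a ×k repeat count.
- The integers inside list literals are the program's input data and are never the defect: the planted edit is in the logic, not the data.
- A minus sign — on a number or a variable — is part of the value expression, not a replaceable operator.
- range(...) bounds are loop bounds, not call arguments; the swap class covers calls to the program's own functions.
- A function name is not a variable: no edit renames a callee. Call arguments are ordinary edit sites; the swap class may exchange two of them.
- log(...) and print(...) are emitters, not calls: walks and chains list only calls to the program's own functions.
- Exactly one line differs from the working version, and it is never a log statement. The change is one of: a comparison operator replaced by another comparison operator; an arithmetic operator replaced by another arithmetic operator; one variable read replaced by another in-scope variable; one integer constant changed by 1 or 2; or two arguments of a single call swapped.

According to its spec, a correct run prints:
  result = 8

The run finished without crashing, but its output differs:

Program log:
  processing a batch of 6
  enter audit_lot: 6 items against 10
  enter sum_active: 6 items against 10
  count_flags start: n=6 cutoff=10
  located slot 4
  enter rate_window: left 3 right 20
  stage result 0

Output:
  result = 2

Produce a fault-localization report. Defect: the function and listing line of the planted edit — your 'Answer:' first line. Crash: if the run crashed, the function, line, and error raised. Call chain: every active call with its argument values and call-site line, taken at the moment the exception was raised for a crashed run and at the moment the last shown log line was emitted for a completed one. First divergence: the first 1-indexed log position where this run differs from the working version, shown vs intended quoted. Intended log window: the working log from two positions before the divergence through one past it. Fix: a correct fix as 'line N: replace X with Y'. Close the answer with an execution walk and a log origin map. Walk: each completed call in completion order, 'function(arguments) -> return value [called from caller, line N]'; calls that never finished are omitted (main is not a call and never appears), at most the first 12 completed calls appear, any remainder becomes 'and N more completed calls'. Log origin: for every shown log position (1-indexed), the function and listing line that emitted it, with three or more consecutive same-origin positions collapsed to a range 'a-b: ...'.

Answer: the defect is in audit_lot at line 24.
Key fact: The earliest visible damage is log position 6 — 'enter rate_window: left 3 right 20' rather than the intended 'enter rate_window: left 20 right 3'.
Call chain: main.
First divergence: position 6 — shown 'enter rate_window: left 3 right 20', intended 'enter rate_window: left 20 right 3'.
Intended log window:
  4: count_flags start: n=6 cutoff=10
  5: located slot 4
  6: enter rate_window: left 20 right 3
  7: stage result 6
Execution walk:
  count_flags([7, 1, 6, 1, 10, 1], 10) -> 4  [called from sum_active, line 9]
  sum_active([7, 1, 6, 1, 10, 1], 10) -> 20  [called from audit_lot, line 22]
  rate_window(3, 20) -> 0  [called from audit_lot, line 24]
  audit_lot([7, 1, 6, 1, 10, 1], 10) -> 0  [called from main, line 30]
Log line origins:
  1 — main, line 29
  2 — audit_lot, line 21
  3 — sum_active, line 8
  4 — count_flags, line 2
  5 — sum_active, line 10
  6 — rate_window, line 15
  7 — main, line 31
A correct fix: line 24: replace `rate_window(3, floor)` with `rate_window(floor, 3)`.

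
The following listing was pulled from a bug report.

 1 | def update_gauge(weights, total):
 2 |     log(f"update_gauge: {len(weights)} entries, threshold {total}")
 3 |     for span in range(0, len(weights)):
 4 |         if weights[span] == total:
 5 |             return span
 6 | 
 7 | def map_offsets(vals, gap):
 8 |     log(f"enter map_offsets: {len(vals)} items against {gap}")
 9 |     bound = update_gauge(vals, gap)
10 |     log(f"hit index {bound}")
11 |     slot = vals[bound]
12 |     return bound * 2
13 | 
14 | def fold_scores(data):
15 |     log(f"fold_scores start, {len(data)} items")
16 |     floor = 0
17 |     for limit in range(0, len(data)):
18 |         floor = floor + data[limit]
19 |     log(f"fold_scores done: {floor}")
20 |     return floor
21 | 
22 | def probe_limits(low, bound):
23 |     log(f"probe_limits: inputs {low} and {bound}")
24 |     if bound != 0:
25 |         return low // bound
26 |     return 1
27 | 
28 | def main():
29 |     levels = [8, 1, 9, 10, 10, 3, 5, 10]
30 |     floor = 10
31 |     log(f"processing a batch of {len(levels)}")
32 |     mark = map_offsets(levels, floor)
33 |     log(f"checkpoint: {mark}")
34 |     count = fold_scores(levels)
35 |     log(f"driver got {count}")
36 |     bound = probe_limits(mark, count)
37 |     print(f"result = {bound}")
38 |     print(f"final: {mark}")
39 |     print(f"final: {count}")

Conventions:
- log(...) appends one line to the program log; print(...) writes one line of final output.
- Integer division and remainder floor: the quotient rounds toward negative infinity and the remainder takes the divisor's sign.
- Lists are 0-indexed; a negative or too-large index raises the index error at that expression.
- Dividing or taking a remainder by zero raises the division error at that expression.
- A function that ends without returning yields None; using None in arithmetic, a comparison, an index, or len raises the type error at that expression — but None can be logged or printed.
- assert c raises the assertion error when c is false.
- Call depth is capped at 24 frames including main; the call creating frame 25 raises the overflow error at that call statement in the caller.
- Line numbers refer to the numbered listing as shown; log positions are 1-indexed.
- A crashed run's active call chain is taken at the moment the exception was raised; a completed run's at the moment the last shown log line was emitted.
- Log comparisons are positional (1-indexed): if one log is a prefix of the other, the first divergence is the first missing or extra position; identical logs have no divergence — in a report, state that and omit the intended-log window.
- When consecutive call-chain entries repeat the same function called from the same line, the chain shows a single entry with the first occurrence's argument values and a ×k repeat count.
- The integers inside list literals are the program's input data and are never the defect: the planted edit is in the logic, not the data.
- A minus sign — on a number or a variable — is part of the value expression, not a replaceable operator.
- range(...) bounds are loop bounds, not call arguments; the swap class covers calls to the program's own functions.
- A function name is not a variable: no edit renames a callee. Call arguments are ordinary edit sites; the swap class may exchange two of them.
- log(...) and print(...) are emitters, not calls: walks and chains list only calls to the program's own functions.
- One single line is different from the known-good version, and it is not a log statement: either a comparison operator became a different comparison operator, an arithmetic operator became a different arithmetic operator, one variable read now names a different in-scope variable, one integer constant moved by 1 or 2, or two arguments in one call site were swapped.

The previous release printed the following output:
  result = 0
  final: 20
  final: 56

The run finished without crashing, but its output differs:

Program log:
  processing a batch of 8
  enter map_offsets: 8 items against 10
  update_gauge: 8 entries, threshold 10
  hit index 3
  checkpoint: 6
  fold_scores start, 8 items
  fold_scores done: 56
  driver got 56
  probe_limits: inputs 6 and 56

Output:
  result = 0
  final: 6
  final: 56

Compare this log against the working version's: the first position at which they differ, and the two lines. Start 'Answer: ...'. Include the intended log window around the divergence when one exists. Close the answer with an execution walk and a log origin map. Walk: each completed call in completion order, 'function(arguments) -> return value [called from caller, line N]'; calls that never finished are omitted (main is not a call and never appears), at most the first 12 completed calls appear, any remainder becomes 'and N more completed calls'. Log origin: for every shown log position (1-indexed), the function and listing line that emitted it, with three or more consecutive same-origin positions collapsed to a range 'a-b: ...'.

Answer: position 5; shown 'checkpoint: 6' vs intended 'checkpoint: 20'.
Intended log window:
  3: update_gauge: 8 entries, threshold 10
  4: hit index 3
  5: checkpoint: 20
  6: fold_scores start, 8 items
Execution walk:
  update_gauge([8, 1, 9, 10, 10, 3, 5, 10], 10) -> 3  [called from map_offsets, line 9]
  map_offsets([8, 1, 9, 10, 10, 3, 5, 10], 10) -> 6  [called from main, line 32]
  fold_scores([8, 1, 9, 10, 10, 3, 5, 10]) -> 56  [called from main, line 34]
  probe_limits(6, 56) -> 0  [called from main, line 36]
Log origins:
  1: emitted by main (line 31)
  2: emitted by map_offsets (line 8)
  3: emitted by update_gauge (line 2)
  4: emitted by map_offsets (line 10)
  5: emitted by main (line 33)
  6: emitted by fold_scores (line 15)
  7: emitted by fold_scores (line 19)
  8: emitted by main (line 35)
  9: emitted by probe_limits (line 23)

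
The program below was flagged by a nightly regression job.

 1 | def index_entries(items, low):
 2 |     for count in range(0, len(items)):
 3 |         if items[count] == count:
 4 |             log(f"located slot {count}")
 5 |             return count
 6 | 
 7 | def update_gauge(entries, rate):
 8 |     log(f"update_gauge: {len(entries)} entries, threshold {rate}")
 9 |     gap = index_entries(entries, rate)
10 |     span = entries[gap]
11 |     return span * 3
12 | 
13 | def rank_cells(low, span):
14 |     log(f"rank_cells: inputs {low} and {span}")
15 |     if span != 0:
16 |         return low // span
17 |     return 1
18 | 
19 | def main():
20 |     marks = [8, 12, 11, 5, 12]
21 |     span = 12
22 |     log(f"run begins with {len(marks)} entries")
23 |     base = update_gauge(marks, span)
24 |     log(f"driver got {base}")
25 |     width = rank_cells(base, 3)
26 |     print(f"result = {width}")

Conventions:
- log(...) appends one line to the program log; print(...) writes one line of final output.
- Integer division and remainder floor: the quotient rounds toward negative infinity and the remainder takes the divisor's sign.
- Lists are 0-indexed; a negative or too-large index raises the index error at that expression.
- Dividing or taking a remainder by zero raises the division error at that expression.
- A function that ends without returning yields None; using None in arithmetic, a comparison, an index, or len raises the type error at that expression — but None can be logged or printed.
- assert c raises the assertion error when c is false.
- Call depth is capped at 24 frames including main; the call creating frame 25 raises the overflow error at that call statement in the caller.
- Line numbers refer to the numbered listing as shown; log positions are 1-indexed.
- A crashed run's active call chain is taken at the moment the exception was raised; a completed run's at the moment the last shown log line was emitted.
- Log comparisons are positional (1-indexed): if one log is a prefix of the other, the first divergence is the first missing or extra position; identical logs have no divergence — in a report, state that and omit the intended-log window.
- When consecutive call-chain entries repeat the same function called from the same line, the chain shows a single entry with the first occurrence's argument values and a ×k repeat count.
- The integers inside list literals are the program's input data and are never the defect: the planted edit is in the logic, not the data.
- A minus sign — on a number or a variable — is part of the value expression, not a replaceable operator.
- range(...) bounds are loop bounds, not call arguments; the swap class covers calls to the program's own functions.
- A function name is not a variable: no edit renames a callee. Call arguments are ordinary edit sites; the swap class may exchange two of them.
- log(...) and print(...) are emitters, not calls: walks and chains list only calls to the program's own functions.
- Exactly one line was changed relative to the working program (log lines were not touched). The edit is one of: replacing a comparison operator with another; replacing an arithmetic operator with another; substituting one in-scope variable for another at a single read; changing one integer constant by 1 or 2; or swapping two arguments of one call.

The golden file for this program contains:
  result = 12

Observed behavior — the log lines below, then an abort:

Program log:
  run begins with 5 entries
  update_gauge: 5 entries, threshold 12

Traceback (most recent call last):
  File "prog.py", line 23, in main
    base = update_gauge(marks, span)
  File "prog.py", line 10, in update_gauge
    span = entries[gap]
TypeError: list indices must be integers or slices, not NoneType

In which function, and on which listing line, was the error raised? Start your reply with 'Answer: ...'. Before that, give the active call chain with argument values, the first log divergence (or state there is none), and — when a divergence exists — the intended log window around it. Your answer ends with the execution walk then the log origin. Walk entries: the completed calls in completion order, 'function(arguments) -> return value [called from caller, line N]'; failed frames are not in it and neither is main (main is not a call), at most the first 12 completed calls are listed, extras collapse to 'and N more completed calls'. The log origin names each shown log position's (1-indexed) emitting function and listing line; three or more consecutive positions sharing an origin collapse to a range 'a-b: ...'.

Answer: the error was raised in update_gauge, line 10.
The tell: The log ends early — 2 lines, where the working version next logs 'located slot 1'.
Call chain: main -> update_gauge([8, 12, 11, 5, 12], 12) (called at line 23).
First divergence: position 3 — the faulty run's log ends after 2 lines; the working version continues with 'located slot 1'.
Intended log window:
  1: run begins with 5 entries
  2: update_gauge: 5 entries, threshold 12
  3: located slot 1
  4: driver got 36
Execution walk:
  index_entries([8, 12, 11, 5, 12], 12) -> None  [called from update_gauge, line 9]
Origin of each log line:
  1: logged in main at line 22
  2: logged in update_gauge at line 8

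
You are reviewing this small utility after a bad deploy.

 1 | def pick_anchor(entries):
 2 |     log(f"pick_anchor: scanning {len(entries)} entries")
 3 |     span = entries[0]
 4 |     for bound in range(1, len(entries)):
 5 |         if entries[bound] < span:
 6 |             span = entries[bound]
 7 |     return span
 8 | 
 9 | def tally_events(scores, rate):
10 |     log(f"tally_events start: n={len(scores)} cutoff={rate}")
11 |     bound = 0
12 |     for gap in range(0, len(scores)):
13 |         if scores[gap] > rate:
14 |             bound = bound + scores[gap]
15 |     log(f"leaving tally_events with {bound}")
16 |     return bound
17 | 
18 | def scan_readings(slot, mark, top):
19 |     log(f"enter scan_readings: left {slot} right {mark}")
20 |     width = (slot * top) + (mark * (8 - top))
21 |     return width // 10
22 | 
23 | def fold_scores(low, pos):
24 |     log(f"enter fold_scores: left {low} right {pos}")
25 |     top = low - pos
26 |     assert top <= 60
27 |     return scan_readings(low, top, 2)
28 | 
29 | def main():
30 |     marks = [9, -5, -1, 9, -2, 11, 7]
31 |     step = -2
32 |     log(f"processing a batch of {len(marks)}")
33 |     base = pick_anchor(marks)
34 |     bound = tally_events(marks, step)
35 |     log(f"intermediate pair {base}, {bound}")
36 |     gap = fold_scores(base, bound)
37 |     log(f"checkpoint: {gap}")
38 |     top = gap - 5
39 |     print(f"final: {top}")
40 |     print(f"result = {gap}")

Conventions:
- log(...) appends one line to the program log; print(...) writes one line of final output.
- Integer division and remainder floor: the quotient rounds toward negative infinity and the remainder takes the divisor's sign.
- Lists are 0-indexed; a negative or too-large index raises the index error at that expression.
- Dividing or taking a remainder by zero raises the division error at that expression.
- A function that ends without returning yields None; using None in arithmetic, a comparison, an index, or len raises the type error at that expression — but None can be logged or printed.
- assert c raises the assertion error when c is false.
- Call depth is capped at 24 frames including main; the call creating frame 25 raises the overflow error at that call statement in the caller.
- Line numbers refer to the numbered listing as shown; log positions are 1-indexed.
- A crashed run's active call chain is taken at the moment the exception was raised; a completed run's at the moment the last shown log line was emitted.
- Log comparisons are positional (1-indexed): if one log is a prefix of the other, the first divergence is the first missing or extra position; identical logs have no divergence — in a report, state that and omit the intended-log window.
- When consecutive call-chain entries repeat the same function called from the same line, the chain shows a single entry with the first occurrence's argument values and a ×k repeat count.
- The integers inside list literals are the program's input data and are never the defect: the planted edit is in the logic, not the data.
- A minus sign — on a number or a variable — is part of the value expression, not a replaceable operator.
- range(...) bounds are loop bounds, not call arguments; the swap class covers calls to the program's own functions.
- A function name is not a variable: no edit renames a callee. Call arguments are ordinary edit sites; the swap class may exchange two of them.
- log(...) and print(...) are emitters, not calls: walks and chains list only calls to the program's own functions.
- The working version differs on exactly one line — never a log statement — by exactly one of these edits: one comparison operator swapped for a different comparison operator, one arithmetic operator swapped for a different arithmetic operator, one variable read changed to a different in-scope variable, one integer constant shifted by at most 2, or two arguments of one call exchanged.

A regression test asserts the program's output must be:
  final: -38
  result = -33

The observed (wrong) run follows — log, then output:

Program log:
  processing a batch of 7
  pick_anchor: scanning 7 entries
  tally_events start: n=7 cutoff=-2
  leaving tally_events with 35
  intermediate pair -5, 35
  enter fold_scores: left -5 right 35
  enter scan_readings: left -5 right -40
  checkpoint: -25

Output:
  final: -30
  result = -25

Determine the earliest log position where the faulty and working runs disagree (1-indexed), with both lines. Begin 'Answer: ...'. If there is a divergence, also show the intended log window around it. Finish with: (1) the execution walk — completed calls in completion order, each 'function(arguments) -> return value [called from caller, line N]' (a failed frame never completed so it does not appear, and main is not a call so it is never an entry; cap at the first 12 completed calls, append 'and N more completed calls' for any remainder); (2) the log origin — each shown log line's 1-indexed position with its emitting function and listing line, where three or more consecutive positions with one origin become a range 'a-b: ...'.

Answer: at position 8 the run shows 'checkpoint: -25' where the working version logs 'checkpoint: -33'.
Intended log window:
  6: enter fold_scores: left -5 right 35
  7: enter scan_readings: left -5 right -40
  8: checkpoint: -33
Execution walk:
  pick_anchor([9, -5, -1, 9, -2, 11, 7]) -> -5  [called from main, line 33]
  tally_events([9, -5, -1, 9, -2, 11, 7], -2) -> 35  [called from main, line 34]
  scan_readings(-5, -40, 2) -> -25  [called from fold_scores, line 27]
  fold_scores(-5, 35) -> -25  [called from main, line 36]
Log origins:
  1: logged in main at line 32
  2: logged in pick_anchor at line 2
  3: logged in tally_events at line 10
  4: logged in tally_events at line 15
  5: logged in main at line 35
  6: logged in fold_scores at line 24
  7: logged in scan_readings at line 19
  8: logged in main at line 37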